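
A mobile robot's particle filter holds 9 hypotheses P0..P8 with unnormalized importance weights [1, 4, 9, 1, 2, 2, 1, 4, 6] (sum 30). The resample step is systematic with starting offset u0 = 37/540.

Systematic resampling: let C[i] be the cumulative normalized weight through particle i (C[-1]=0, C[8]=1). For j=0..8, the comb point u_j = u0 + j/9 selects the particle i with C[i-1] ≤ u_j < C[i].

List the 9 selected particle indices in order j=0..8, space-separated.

C = [1/30, 1/6, 7/15, 1/2, 17/30, 19/30, 2/3, 4/5, 1]
j=0: u_0=37/540 ∈ [1/30, 1/6) → index 1
j=1: u_1=97/540 ∈ [1/6, 7/15) → index 2
j=2: u_2=157/540 ∈ [1/6, 7/15) → index 2
j=3: u_3=217/540 ∈ [1/6, 7/15) → index 2
j=4: u_4=277/540 ∈ [1/2, 17/30) → index 4
j=5: u_5=337/540 ∈ [17/30, 19/30) → index 5
j=6: u_6=397/540 ∈ [2/3, 4/5) → index 7
j=7: u_7=457/540 ∈ [4/5, 1) → index 8
j=8: u_8=517/540 ∈ [4/5, 1) → index 8

1 2 2 2 4 5 7 8 8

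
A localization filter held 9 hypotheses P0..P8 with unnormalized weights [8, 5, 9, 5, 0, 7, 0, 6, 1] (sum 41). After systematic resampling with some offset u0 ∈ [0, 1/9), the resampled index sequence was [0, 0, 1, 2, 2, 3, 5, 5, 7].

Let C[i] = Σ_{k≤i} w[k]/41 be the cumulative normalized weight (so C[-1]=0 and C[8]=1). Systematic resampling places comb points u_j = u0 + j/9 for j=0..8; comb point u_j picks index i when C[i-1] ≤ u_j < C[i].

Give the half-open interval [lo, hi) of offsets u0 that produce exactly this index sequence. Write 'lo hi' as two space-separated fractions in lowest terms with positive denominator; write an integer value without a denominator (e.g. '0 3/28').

0 19/369

C = [8/41, 13/41, 22/41, 27/41, 27/41, 34/41, 34/41, 40/41, 1]
j=0 picked index 0: u0 ∈ [0, 8/41)
j=1 picked index 0: u0 ∈ [-1/9, 31/369)
j=2 picked index 1: u0 ∈ [-10/369, 35/369)
j=3 picked index 2: u0 ∈ [-2/123, 25/123)
j=4 picked index 2: u0 ∈ [-47/369, 34/369)
j=5 picked index 3: u0 ∈ [-7/369, 38/369)
j=6 picked index 5: u0 ∈ [-1/123, 20/123)
j=7 picked index 5: u0 ∈ [-44/369, 19/369)
j=8 picked index 7: u0 ∈ [-22/369, 32/369)
intersection: [0, 19/369)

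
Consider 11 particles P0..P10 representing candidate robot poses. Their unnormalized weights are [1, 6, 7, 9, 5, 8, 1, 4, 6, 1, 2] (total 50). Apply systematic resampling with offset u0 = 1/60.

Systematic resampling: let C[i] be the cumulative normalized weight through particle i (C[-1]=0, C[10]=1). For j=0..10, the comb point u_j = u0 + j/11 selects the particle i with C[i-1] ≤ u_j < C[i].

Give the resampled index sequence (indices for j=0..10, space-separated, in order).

C = [1/50, 7/50, 7/25, 23/50, 14/25, 18/25, 37/50, 41/50, 47/50, 24/25, 1]
j=0: u_0=1/60 ∈ [0, 1/50) → index 0
j=1: u_1=71/660 ∈ [1/50, 7/50) → index 1
j=2: u_2=131/660 ∈ [7/50, 7/25) → index 2
j=3: u_3=191/660 ∈ [7/25, 23/50) → index 3
j=4: u_4=251/660 ∈ [7/25, 23/50) → index 3
j=5: u_5=311/660 ∈ [23/50, 14/25) → index 4
j=6: u_6=371/660 ∈ [14/25, 18/25) → index 5
j=7: u_7=431/660 ∈ [14/25, 18/25) → index 5
j=8: u_8=491/660 ∈ [37/50, 41/50) → index 7
j=9: u_9=551/660 ∈ [41/50, 47/50) → index 8
j=10: u_10=611/660 ∈ [41/50, 47/50) → index 8

0 1 2 3 3 4 5 5 7 8 8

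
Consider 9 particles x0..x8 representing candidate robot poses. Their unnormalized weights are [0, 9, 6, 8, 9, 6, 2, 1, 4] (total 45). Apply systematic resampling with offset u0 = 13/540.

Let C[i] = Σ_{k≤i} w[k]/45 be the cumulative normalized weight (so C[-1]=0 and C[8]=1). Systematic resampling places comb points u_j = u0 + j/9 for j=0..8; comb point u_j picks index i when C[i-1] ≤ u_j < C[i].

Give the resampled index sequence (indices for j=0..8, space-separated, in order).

C = [0, 1/5, 1/3, 23/45, 32/45, 38/45, 8/9, 41/45, 1]
j=0: u_0=13/540 ∈ [0, 1/5) → index 1
j=1: u_1=73/540 ∈ [0, 1/5) → index 1
j=2: u_2=133/540 ∈ [1/5, 1/3) → index 2
j=3: u_3=193/540 ∈ [1/3, 23/45) → index 3
j=4: u_4=253/540 ∈ [1/3, 23/45) → index 3
j=5: u_5=313/540 ∈ [23/45, 32/45) → index 4
j=6: u_6=373/540 ∈ [23/45, 32/45) → index 4
j=7: u_7=433/540 ∈ [32/45, 38/45) → index 5
j=8: u_8=493/540 ∈ [41/45, 1) → index 8

1 1 2 3 3 4 4 5 8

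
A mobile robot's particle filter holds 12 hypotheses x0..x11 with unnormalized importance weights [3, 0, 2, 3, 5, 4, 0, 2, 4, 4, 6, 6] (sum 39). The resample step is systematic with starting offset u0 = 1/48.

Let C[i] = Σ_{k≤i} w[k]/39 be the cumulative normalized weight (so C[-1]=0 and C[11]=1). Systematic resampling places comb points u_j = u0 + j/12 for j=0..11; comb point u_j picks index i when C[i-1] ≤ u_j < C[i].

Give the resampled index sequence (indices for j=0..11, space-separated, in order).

0 2 3 4 5 7 8 9 9 10 11 11

C = [1/13, 1/13, 5/39, 8/39, 1/3, 17/39, 17/39, 19/39, 23/39, 9/13, 11/13, 1]
j=0: u_0=1/48 ∈ [0, 1/13) → index 0
j=1: u_1=5/48 ∈ [1/13, 5/39) → index 2
j=2: u_2=3/16 ∈ [5/39, 8/39) → index 3
j=3: u_3=13/48 ∈ [8/39, 1/3) → index 4
j=4: u_4=17/48 ∈ [1/3, 17/39) → index 5
j=5: u_5=7/16 ∈ [17/39, 19/39) → index 7
j=6: u_6=25/48 ∈ [19/39, 23/39) → index 8
j=7: u_7=29/48 ∈ [23/39, 9/13) → index 9
j=8: u_8=11/16 ∈ [23/39, 9/13) → index 9
j=9: u_9=37/48 ∈ [9/13, 11/13) → index 10
j=10: u_10=41/48 ∈ [11/13, 1) → index 11
j=11: u_11=15/16 ∈ [11/13, 1) → index 11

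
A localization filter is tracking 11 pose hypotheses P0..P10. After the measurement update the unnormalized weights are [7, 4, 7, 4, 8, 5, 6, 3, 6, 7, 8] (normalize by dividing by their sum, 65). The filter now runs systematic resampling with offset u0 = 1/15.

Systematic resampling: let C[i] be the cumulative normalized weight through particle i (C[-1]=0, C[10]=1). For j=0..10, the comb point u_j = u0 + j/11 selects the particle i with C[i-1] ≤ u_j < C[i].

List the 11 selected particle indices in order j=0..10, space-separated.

0 1 2 4 4 5 6 8 9 10 10

C = [7/65, 11/65, 18/65, 22/65, 6/13, 7/13, 41/65, 44/65, 10/13, 57/65, 1]
j=0: u_0=1/15 ∈ [0, 7/65) → index 0
j=1: u_1=26/165 ∈ [7/65, 11/65) → index 1
j=2: u_2=41/165 ∈ [11/65, 18/65) → index 2
j=3: u_3=56/165 ∈ [22/65, 6/13) → index 4
j=4: u_4=71/165 ∈ [22/65, 6/13) → index 4
j=5: u_5=86/165 ∈ [6/13, 7/13) → index 5
j=6: u_6=101/165 ∈ [7/13, 41/65) → index 6
j=7: u_7=116/165 ∈ [44/65, 10/13) → index 8
j=8: u_8=131/165 ∈ [10/13, 57/65) → index 9
j=9: u_9=146/165 ∈ [57/65, 1) → index 10
j=10: u_10=161/165 ∈ [57/65, 1) → index 10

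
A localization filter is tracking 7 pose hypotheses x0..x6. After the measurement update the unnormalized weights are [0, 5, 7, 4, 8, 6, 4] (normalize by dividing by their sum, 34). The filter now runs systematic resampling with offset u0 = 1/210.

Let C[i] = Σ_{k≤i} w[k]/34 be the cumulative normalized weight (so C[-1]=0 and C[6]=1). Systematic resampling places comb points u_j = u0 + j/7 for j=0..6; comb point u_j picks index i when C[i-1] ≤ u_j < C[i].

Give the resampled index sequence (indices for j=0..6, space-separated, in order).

C = [0, 5/34, 6/17, 8/17, 12/17, 15/17, 1]
j=0: u_0=1/210 ∈ [0, 5/34) → index 1
j=1: u_1=31/210 ∈ [5/34, 6/17) → index 2
j=2: u_2=61/210 ∈ [5/34, 6/17) → index 2
j=3: u_3=13/30 ∈ [6/17, 8/17) → index 3
j=4: u_4=121/210 ∈ [8/17, 12/17) → index 4
j=5: u_5=151/210 ∈ [12/17, 15/17) → index 5
j=6: u_6=181/210 ∈ [12/17, 15/17) → index 5

1 2 2 3 4 5 5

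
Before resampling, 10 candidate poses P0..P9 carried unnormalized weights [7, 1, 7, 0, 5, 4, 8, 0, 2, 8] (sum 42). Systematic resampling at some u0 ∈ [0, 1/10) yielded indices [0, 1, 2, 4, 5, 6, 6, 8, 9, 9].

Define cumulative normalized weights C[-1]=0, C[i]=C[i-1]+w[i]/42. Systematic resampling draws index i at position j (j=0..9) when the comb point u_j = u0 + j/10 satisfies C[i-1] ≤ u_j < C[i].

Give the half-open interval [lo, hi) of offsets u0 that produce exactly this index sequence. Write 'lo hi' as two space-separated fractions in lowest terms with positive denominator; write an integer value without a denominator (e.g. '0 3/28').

C = [1/6, 4/21, 5/14, 5/14, 10/21, 4/7, 16/21, 16/21, 17/21, 1]
j=0 picked index 0: u0 ∈ [0, 1/6)
j=1 picked index 1: u0 ∈ [1/15, 19/210)
j=2 picked index 2: u0 ∈ [-1/105, 11/70)
j=3 picked index 4: u0 ∈ [2/35, 37/210)
j=4 picked index 5: u0 ∈ [8/105, 6/35)
j=5 picked index 6: u0 ∈ [1/14, 11/42)
j=6 picked index 6: u0 ∈ [-1/35, 17/105)
j=7 picked index 8: u0 ∈ [13/210, 23/210)
j=8 picked index 9: u0 ∈ [1/105, 1/5)
j=9 picked index 9: u0 ∈ [-19/210, 1/10)
intersection: [8/105, 19/210)

8/105 19/210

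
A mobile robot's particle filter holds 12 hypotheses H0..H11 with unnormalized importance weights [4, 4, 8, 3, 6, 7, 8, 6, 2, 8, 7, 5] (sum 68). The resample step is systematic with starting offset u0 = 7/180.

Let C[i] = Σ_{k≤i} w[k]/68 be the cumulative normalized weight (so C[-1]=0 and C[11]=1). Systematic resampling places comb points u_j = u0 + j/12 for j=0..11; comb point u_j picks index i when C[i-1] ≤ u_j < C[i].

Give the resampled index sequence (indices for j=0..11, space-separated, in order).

C = [1/17, 2/17, 4/17, 19/68, 25/68, 8/17, 10/17, 23/34, 12/17, 14/17, 63/68, 1]
j=0: u_0=7/180 ∈ [0, 1/17) → index 0
j=1: u_1=11/90 ∈ [2/17, 4/17) → index 2
j=2: u_2=37/180 ∈ [2/17, 4/17) → index 2
j=3: u_3=13/45 ∈ [19/68, 25/68) → index 4
j=4: u_4=67/180 ∈ [25/68, 8/17) → index 5
j=5: u_5=41/90 ∈ [25/68, 8/17) → index 5
j=6: u_6=97/180 ∈ [8/17, 10/17) → index 6
j=7: u_7=28/45 ∈ [10/17, 23/34) → index 7
j=8: u_8=127/180 ∈ [23/34, 12/17) → index 8
j=9: u_9=71/90 ∈ [12/17, 14/17) → index 9
j=10: u_10=157/180 ∈ [14/17, 63/68) → index 10
j=11: u_11=43/45 ∈ [63/68, 1) → index 11

0 2 2 4 5 5 6 7 8 9 10 11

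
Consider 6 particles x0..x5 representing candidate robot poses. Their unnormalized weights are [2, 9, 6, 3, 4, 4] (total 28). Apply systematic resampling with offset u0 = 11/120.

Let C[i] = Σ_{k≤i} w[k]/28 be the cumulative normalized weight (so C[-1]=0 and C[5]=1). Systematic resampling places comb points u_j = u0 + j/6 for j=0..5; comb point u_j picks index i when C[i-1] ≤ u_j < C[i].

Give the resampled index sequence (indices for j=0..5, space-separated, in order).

C = [1/14, 11/28, 17/28, 5/7, 6/7, 1]
j=0: u_0=11/120 ∈ [1/14, 11/28) → index 1
j=1: u_1=31/120 ∈ [1/14, 11/28) → index 1
j=2: u_2=17/40 ∈ [11/28, 17/28) → index 2
j=3: u_3=71/120 ∈ [11/28, 17/28) → index 2
j=4: u_4=91/120 ∈ [5/7, 6/7) → index 4
j=5: u_5=37/40 ∈ [6/7, 1) → index 5

1 1 2 2 4 5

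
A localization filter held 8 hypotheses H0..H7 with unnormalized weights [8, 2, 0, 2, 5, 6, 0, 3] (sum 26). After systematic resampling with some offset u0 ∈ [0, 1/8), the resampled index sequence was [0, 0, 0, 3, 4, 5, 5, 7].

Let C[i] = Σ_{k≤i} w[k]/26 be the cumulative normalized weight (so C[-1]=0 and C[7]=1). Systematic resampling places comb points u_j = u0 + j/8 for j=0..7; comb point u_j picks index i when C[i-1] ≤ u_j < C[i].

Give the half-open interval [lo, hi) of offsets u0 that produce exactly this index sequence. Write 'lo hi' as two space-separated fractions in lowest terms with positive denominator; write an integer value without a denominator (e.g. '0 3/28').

3/104 3/52

C = [4/13, 5/13, 5/13, 6/13, 17/26, 23/26, 23/26, 1]
j=0 picked index 0: u0 ∈ [0, 4/13)
j=1 picked index 0: u0 ∈ [-1/8, 19/104)
j=2 picked index 0: u0 ∈ [-1/4, 3/52)
j=3 picked index 3: u0 ∈ [1/104, 9/104)
j=4 picked index 4: u0 ∈ [-1/26, 2/13)
j=5 picked index 5: u0 ∈ [3/104, 27/104)
j=6 picked index 5: u0 ∈ [-5/52, 7/52)
j=7 picked index 7: u0 ∈ [1/104, 1/8)
intersection: [3/104, 3/52)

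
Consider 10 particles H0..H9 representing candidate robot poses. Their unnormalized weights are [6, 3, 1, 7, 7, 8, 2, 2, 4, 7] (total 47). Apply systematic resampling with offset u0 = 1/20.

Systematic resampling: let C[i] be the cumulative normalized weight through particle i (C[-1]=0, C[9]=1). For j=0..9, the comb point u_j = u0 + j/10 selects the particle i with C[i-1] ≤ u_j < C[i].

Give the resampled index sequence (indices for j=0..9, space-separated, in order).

C = [6/47, 9/47, 10/47, 17/47, 24/47, 32/47, 34/47, 36/47, 40/47, 1]
j=0: u_0=1/20 ∈ [0, 6/47) → index 0
j=1: u_1=3/20 ∈ [6/47, 9/47) → index 1
j=2: u_2=1/4 ∈ [10/47, 17/47) → index 3
j=3: u_3=7/20 ∈ [10/47, 17/47) → index 3
j=4: u_4=9/20 ∈ [17/47, 24/47) → index 4
j=5: u_5=11/20 ∈ [24/47, 32/47) → index 5
j=6: u_6=13/20 ∈ [24/47, 32/47) → index 5
j=7: u_7=3/4 ∈ [34/47, 36/47) → index 7
j=8: u_8=17/20 ∈ [36/47, 40/47) → index 8
j=9: u_9=19/20 ∈ [40/47, 1) → index 9

0 1 3 3 4 5 5 7 8 9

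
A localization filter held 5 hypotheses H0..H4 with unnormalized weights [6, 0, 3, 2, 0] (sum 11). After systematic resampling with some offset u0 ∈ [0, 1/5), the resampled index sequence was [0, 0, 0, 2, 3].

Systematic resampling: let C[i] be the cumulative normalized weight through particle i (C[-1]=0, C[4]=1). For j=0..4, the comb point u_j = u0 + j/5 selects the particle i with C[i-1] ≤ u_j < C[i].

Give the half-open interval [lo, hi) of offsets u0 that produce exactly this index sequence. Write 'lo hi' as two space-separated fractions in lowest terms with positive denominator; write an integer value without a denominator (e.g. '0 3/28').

C = [6/11, 6/11, 9/11, 1, 1]
j=0 picked index 0: u0 ∈ [0, 6/11)
j=1 picked index 0: u0 ∈ [-1/5, 19/55)
j=2 picked index 0: u0 ∈ [-2/5, 8/55)
j=3 picked index 2: u0 ∈ [-3/55, 12/55)
j=4 picked index 3: u0 ∈ [1/55, 1/5)
intersection: [1/55, 8/55)

1/55 8/55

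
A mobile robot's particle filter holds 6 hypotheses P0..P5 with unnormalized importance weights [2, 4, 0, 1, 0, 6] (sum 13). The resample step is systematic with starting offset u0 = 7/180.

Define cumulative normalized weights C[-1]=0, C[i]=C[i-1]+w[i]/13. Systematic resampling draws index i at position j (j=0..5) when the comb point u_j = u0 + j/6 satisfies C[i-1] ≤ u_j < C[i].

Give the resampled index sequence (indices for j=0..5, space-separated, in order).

C = [2/13, 6/13, 6/13, 7/13, 7/13, 1]
j=0: u_0=7/180 ∈ [0, 2/13) → index 0
j=1: u_1=37/180 ∈ [2/13, 6/13) → index 1
j=2: u_2=67/180 ∈ [2/13, 6/13) → index 1
j=3: u_3=97/180 ∈ [7/13, 1) → index 5
j=4: u_4=127/180 ∈ [7/13, 1) → index 5
j=5: u_5=157/180 ∈ [7/13, 1) → index 5

0 1 1 5 5 5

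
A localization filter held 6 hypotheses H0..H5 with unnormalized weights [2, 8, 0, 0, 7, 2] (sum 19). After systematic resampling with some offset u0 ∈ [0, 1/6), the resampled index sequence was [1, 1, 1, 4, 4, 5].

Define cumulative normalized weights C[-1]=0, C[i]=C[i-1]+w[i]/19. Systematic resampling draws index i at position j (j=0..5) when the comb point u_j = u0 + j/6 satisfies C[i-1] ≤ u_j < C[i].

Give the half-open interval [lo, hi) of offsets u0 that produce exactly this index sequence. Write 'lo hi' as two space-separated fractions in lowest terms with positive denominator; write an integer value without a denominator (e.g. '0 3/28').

2/19 1/6

C = [2/19, 10/19, 10/19, 10/19, 17/19, 1]
j=0 picked index 1: u0 ∈ [2/19, 10/19)
j=1 picked index 1: u0 ∈ [-7/114, 41/114)
j=2 picked index 1: u0 ∈ [-13/57, 11/57)
j=3 picked index 4: u0 ∈ [1/38, 15/38)
j=4 picked index 4: u0 ∈ [-8/57, 13/57)
j=5 picked index 5: u0 ∈ [7/114, 1/6)
intersection: [2/19, 1/6)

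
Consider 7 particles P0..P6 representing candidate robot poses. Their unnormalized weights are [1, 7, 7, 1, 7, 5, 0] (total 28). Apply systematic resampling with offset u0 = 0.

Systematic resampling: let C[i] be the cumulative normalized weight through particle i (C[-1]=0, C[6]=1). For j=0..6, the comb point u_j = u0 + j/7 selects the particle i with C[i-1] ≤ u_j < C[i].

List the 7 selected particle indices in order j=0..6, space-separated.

0 1 2 2 4 4 5

C = [1/28, 2/7, 15/28, 4/7, 23/28, 1, 1]
j=0: u_0=0 ∈ [0, 1/28) → index 0
j=1: u_1=1/7 ∈ [1/28, 2/7) → index 1
j=2: u_2=2/7 ∈ [2/7, 15/28) → index 2
j=3: u_3=3/7 ∈ [2/7, 15/28) → index 2
j=4: u_4=4/7 ∈ [4/7, 23/28) → index 4
j=5: u_5=5/7 ∈ [4/7, 23/28) → index 4
j=6: u_6=6/7 ∈ [23/28, 1) → index 5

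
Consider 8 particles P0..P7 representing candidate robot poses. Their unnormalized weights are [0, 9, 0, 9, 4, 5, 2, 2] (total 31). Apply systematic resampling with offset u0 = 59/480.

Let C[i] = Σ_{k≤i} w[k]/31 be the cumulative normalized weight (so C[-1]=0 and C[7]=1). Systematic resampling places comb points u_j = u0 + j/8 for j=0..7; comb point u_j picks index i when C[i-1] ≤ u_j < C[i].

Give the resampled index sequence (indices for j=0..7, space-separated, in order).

C = [0, 9/31, 9/31, 18/31, 22/31, 27/31, 29/31, 1]
j=0: u_0=59/480 ∈ [0, 9/31) → index 1
j=1: u_1=119/480 ∈ [0, 9/31) → index 1
j=2: u_2=179/480 ∈ [9/31, 18/31) → index 3
j=3: u_3=239/480 ∈ [9/31, 18/31) → index 3
j=4: u_4=299/480 ∈ [18/31, 22/31) → index 4
j=5: u_5=359/480 ∈ [22/31, 27/31) → index 5
j=6: u_6=419/480 ∈ [27/31, 29/31) → index 6
j=7: u_7=479/480 ∈ [29/31, 1) → index 7

1 1 3 3 4 5 6 7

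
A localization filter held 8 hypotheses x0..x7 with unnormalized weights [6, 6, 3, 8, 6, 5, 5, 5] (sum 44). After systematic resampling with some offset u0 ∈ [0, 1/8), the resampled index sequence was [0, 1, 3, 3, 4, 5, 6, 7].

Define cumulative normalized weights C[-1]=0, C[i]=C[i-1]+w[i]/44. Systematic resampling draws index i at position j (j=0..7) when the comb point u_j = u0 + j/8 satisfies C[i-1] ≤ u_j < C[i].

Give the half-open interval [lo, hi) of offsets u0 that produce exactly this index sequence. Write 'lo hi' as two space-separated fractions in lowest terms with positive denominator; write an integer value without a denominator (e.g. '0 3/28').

C = [3/22, 3/11, 15/44, 23/44, 29/44, 17/22, 39/44, 1]
j=0 picked index 0: u0 ∈ [0, 3/22)
j=1 picked index 1: u0 ∈ [1/88, 13/88)
j=2 picked index 3: u0 ∈ [1/11, 3/11)
j=3 picked index 3: u0 ∈ [-3/88, 13/88)
j=4 picked index 4: u0 ∈ [1/44, 7/44)
j=5 picked index 5: u0 ∈ [3/88, 13/88)
j=6 picked index 6: u0 ∈ [1/44, 3/22)
j=7 picked index 7: u0 ∈ [1/88, 1/8)
intersection: [1/11, 1/8)

1/11 1/8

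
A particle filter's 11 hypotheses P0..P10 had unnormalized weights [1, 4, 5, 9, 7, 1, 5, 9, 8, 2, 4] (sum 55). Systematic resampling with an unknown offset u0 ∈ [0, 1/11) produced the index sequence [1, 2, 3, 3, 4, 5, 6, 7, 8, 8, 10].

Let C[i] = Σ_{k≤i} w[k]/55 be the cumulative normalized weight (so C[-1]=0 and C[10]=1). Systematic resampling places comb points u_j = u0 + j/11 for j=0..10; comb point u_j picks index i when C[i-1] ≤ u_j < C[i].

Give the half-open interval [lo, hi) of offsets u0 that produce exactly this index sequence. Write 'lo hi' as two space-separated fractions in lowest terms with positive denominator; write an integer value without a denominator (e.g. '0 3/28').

C = [1/55, 1/11, 2/11, 19/55, 26/55, 27/55, 32/55, 41/55, 49/55, 51/55, 1]
j=0 picked index 1: u0 ∈ [1/55, 1/11)
j=1 picked index 2: u0 ∈ [0, 1/11)
j=2 picked index 3: u0 ∈ [0, 9/55)
j=3 picked index 3: u0 ∈ [-1/11, 4/55)
j=4 picked index 4: u0 ∈ [-1/55, 6/55)
j=5 picked index 5: u0 ∈ [1/55, 2/55)
j=6 picked index 6: u0 ∈ [-3/55, 2/55)
j=7 picked index 7: u0 ∈ [-3/55, 6/55)
j=8 picked index 8: u0 ∈ [1/55, 9/55)
j=9 picked index 8: u0 ∈ [-4/55, 4/55)
j=10 picked index 10: u0 ∈ [1/55, 1/11)
intersection: [1/55, 2/55)

1/55 2/55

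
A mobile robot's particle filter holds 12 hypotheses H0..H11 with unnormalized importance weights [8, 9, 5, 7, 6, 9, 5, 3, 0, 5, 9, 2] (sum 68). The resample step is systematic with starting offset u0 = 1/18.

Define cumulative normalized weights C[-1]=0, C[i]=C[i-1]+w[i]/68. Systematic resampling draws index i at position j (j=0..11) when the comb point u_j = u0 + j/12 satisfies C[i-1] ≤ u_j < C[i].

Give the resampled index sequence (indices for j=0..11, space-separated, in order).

C = [2/17, 1/4, 11/34, 29/68, 35/68, 11/17, 49/68, 13/17, 13/17, 57/68, 33/34, 1]
j=0: u_0=1/18 ∈ [0, 2/17) → index 0
j=1: u_1=5/36 ∈ [2/17, 1/4) → index 1
j=2: u_2=2/9 ∈ [2/17, 1/4) → index 1
j=3: u_3=11/36 ∈ [1/4, 11/34) → index 2
j=4: u_4=7/18 ∈ [11/34, 29/68) → index 3
j=5: u_5=17/36 ∈ [29/68, 35/68) → index 4
j=6: u_6=5/9 ∈ [35/68, 11/17) → index 5
j=7: u_7=23/36 ∈ [35/68, 11/17) → index 5
j=8: u_8=13/18 ∈ [49/68, 13/17) → index 7
j=9: u_9=29/36 ∈ [13/17, 57/68) → index 9
j=10: u_10=8/9 ∈ [57/68, 33/34) → index 10
j=11: u_11=35/36 ∈ [33/34, 1) → index 11

0 1 1 2 3 4 5 5 7 9 10 11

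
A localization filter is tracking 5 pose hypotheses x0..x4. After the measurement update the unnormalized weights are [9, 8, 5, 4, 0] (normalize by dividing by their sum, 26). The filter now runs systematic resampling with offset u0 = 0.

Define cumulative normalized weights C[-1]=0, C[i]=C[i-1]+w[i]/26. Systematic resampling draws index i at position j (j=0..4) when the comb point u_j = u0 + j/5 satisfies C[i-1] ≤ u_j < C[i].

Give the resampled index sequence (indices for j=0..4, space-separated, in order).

C = [9/26, 17/26, 11/13, 1, 1]
j=0: u_0=0 ∈ [0, 9/26) → index 0
j=1: u_1=1/5 ∈ [0, 9/26) → index 0
j=2: u_2=2/5 ∈ [9/26, 17/26) → index 1
j=3: u_3=3/5 ∈ [9/26, 17/26) → index 1
j=4: u_4=4/5 ∈ [17/26, 11/13) → index 2

0 0 1 1 2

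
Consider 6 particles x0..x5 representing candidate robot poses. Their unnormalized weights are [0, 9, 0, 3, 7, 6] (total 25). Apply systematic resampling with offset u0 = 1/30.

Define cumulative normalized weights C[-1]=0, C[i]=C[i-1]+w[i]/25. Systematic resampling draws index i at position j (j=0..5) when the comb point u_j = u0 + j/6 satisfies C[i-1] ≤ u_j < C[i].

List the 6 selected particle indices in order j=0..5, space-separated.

1 1 3 4 4 5

C = [0, 9/25, 9/25, 12/25, 19/25, 1]
j=0: u_0=1/30 ∈ [0, 9/25) → index 1
j=1: u_1=1/5 ∈ [0, 9/25) → index 1
j=2: u_2=11/30 ∈ [9/25, 12/25) → index 3
j=3: u_3=8/15 ∈ [12/25, 19/25) → index 4
j=4: u_4=7/10 ∈ [12/25, 19/25) → index 4
j=5: u_5=13/15 ∈ [19/25, 1) → index 5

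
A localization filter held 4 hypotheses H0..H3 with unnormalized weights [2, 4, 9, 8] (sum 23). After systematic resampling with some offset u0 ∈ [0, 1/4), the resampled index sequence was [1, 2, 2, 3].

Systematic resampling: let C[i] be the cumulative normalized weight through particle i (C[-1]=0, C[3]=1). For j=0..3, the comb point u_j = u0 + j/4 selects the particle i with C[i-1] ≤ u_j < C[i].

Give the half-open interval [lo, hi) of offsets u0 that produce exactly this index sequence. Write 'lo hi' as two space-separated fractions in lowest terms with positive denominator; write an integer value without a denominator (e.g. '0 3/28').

C = [2/23, 6/23, 15/23, 1]
j=0 picked index 1: u0 ∈ [2/23, 6/23)
j=1 picked index 2: u0 ∈ [1/92, 37/92)
j=2 picked index 2: u0 ∈ [-11/46, 7/46)
j=3 picked index 3: u0 ∈ [-9/92, 1/4)
intersection: [2/23, 7/46)

2/23 7/46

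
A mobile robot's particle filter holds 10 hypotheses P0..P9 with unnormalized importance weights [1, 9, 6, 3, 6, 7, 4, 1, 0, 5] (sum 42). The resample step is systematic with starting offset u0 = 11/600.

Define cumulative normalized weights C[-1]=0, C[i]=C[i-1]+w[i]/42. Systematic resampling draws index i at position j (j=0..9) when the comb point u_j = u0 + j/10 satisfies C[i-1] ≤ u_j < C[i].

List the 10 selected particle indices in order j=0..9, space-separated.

0 1 1 2 3 4 5 5 6 9

C = [1/42, 5/21, 8/21, 19/42, 25/42, 16/21, 6/7, 37/42, 37/42, 1]
j=0: u_0=11/600 ∈ [0, 1/42) → index 0
j=1: u_1=71/600 ∈ [1/42, 5/21) → index 1
j=2: u_2=131/600 ∈ [1/42, 5/21) → index 1
j=3: u_3=191/600 ∈ [5/21, 8/21) → index 2
j=4: u_4=251/600 ∈ [8/21, 19/42) → index 3
j=5: u_5=311/600 ∈ [19/42, 25/42) → index 4
j=6: u_6=371/600 ∈ [25/42, 16/21) → index 5
j=7: u_7=431/600 ∈ [25/42, 16/21) → index 5
j=8: u_8=491/600 ∈ [16/21, 6/7) → index 6
j=9: u_9=551/600 ∈ [37/42, 1) → index 9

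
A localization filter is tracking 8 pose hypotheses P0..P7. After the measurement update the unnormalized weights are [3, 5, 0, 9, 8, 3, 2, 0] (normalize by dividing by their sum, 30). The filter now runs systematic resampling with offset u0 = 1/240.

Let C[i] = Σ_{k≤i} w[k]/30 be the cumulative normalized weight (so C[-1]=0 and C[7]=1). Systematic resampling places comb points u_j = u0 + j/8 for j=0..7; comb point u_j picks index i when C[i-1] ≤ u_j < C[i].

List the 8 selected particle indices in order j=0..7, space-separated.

C = [1/10, 4/15, 4/15, 17/30, 5/6, 14/15, 1, 1]
j=0: u_0=1/240 ∈ [0, 1/10) → index 0
j=1: u_1=31/240 ∈ [1/10, 4/15) → index 1
j=2: u_2=61/240 ∈ [1/10, 4/15) → index 1
j=3: u_3=91/240 ∈ [4/15, 17/30) → index 3
j=4: u_4=121/240 ∈ [4/15, 17/30) → index 3
j=5: u_5=151/240 ∈ [17/30, 5/6) → index 4
j=6: u_6=181/240 ∈ [17/30, 5/6) → index 4
j=7: u_7=211/240 ∈ [5/6, 14/15) → index 5

0 1 1 3 3 4 4 5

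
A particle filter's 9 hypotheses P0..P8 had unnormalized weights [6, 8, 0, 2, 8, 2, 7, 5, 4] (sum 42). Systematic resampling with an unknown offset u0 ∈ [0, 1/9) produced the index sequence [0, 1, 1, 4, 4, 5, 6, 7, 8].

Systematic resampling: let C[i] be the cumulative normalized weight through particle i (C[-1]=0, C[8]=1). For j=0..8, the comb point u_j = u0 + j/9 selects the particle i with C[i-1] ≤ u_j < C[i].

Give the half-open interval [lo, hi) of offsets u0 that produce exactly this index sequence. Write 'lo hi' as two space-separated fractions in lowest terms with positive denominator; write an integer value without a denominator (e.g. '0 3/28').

1/21 4/63

C = [1/7, 1/3, 1/3, 8/21, 4/7, 13/21, 11/14, 19/21, 1]
j=0 picked index 0: u0 ∈ [0, 1/7)
j=1 picked index 1: u0 ∈ [2/63, 2/9)
j=2 picked index 1: u0 ∈ [-5/63, 1/9)
j=3 picked index 4: u0 ∈ [1/21, 5/21)
j=4 picked index 4: u0 ∈ [-4/63, 8/63)
j=5 picked index 5: u0 ∈ [1/63, 4/63)
j=6 picked index 6: u0 ∈ [-1/21, 5/42)
j=7 picked index 7: u0 ∈ [1/126, 8/63)
j=8 picked index 8: u0 ∈ [1/63, 1/9)
intersection: [1/21, 4/63)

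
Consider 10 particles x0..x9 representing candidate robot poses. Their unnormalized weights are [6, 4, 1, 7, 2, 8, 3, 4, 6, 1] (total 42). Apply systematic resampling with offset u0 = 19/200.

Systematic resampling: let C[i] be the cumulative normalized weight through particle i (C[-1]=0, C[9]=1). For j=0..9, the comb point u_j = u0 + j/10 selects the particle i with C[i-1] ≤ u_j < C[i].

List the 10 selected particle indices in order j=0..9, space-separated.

0 1 3 3 5 5 6 7 8 9

C = [1/7, 5/21, 11/42, 3/7, 10/21, 2/3, 31/42, 5/6, 41/42, 1]
j=0: u_0=19/200 ∈ [0, 1/7) → index 0
j=1: u_1=39/200 ∈ [1/7, 5/21) → index 1
j=2: u_2=59/200 ∈ [11/42, 3/7) → index 3
j=3: u_3=79/200 ∈ [11/42, 3/7) → index 3
j=4: u_4=99/200 ∈ [10/21, 2/3) → index 5
j=5: u_5=119/200 ∈ [10/21, 2/3) → index 5
j=6: u_6=139/200 ∈ [2/3, 31/42) → index 6
j=7: u_7=159/200 ∈ [31/42, 5/6) → index 7
j=8: u_8=179/200 ∈ [5/6, 41/42) → index 8
j=9: u_9=199/200 ∈ [41/42, 1) → index 9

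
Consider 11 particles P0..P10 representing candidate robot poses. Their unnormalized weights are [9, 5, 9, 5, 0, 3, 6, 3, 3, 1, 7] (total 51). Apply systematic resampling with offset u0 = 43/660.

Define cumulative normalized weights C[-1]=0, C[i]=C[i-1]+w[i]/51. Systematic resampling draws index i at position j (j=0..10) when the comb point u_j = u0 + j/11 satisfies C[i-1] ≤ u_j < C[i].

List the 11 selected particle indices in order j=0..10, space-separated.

C = [3/17, 14/51, 23/51, 28/51, 28/51, 31/51, 37/51, 40/51, 43/51, 44/51, 1]
j=0: u_0=43/660 ∈ [0, 3/17) → index 0
j=1: u_1=103/660 ∈ [0, 3/17) → index 0
j=2: u_2=163/660 ∈ [3/17, 14/51) → index 1
j=3: u_3=223/660 ∈ [14/51, 23/51) → index 2
j=4: u_4=283/660 ∈ [14/51, 23/51) → index 2
j=5: u_5=343/660 ∈ [23/51, 28/51) → index 3
j=6: u_6=403/660 ∈ [31/51, 37/51) → index 6
j=7: u_7=463/660 ∈ [31/51, 37/51) → index 6
j=8: u_8=523/660 ∈ [40/51, 43/51) → index 8
j=9: u_9=53/60 ∈ [44/51, 1) → index 10
j=10: u_10=643/660 ∈ [44/51, 1) → index 10

0 0 1 2 2 3 6 6 8 10 10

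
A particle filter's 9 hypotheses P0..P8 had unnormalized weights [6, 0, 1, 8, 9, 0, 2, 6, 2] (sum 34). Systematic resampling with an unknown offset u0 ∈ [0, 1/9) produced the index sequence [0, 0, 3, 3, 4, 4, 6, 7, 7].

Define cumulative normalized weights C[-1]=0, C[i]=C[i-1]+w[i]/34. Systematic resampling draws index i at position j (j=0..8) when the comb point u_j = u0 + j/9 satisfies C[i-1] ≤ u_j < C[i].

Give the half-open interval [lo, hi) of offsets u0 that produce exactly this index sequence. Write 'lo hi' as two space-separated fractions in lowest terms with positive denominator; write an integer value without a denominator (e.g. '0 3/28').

2/51 8/153

C = [3/17, 3/17, 7/34, 15/34, 12/17, 12/17, 13/17, 16/17, 1]
j=0 picked index 0: u0 ∈ [0, 3/17)
j=1 picked index 0: u0 ∈ [-1/9, 10/153)
j=2 picked index 3: u0 ∈ [-5/306, 67/306)
j=3 picked index 3: u0 ∈ [-13/102, 11/102)
j=4 picked index 4: u0 ∈ [-1/306, 40/153)
j=5 picked index 4: u0 ∈ [-35/306, 23/153)
j=6 picked index 6: u0 ∈ [2/51, 5/51)
j=7 picked index 7: u0 ∈ [-2/153, 25/153)
j=8 picked index 7: u0 ∈ [-19/153, 8/153)
intersection: [2/51, 8/153)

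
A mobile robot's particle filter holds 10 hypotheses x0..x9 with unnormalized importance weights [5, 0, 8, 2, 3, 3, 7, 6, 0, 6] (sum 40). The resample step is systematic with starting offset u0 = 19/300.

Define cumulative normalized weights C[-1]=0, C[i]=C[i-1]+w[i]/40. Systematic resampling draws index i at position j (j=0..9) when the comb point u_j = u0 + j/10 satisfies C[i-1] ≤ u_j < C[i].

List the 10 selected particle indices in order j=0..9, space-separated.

C = [1/8, 1/8, 13/40, 3/8, 9/20, 21/40, 7/10, 17/20, 17/20, 1]
j=0: u_0=19/300 ∈ [0, 1/8) → index 0
j=1: u_1=49/300 ∈ [1/8, 13/40) → index 2
j=2: u_2=79/300 ∈ [1/8, 13/40) → index 2
j=3: u_3=109/300 ∈ [13/40, 3/8) → index 3
j=4: u_4=139/300 ∈ [9/20, 21/40) → index 5
j=5: u_5=169/300 ∈ [21/40, 7/10) → index 6
j=6: u_6=199/300 ∈ [21/40, 7/10) → index 6
j=7: u_7=229/300 ∈ [7/10, 17/20) → index 7
j=8: u_8=259/300 ∈ [17/20, 1) → index 9
j=9: u_9=289/300 ∈ [17/20, 1) → index 9

0 2 2 3 5 6 6 7 9 9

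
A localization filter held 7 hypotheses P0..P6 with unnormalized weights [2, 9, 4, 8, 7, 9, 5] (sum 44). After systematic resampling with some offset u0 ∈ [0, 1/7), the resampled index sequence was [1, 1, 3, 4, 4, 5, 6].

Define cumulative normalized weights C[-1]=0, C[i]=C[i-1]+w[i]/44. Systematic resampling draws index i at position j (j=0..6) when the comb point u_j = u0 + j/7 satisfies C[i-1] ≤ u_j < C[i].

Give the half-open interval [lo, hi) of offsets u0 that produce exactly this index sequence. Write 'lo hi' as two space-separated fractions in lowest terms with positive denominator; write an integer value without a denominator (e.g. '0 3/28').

C = [1/22, 1/4, 15/44, 23/44, 15/22, 39/44, 1]
j=0 picked index 1: u0 ∈ [1/22, 1/4)
j=1 picked index 1: u0 ∈ [-15/154, 3/28)
j=2 picked index 3: u0 ∈ [17/308, 73/308)
j=3 picked index 4: u0 ∈ [29/308, 39/154)
j=4 picked index 4: u0 ∈ [-15/308, 17/154)
j=5 picked index 5: u0 ∈ [-5/154, 53/308)
j=6 picked index 6: u0 ∈ [9/308, 1/7)
intersection: [29/308, 3/28)

29/308 3/28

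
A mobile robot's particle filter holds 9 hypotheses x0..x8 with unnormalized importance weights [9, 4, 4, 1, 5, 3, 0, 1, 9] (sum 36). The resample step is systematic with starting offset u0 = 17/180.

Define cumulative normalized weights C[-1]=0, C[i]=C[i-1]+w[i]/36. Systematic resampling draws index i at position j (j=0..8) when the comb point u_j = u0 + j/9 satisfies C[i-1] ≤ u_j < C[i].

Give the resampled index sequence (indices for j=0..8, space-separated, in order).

C = [1/4, 13/36, 17/36, 1/2, 23/36, 13/18, 13/18, 3/4, 1]
j=0: u_0=17/180 ∈ [0, 1/4) → index 0
j=1: u_1=37/180 ∈ [0, 1/4) → index 0
j=2: u_2=19/60 ∈ [1/4, 13/36) → index 1
j=3: u_3=77/180 ∈ [13/36, 17/36) → index 2
j=4: u_4=97/180 ∈ [1/2, 23/36) → index 4
j=5: u_5=13/20 ∈ [23/36, 13/18) → index 5
j=6: u_6=137/180 ∈ [3/4, 1) → index 8
j=7: u_7=157/180 ∈ [3/4, 1) → index 8
j=8: u_8=59/60 ∈ [3/4, 1) → index 8

0 0 1 2 4 5 8 8 8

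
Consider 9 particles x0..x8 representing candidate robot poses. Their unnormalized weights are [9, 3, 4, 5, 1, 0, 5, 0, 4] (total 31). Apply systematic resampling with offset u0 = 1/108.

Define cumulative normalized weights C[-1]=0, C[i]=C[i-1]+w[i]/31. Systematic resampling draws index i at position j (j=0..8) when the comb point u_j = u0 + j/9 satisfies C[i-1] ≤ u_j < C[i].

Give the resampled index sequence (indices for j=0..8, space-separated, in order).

0 0 0 1 2 3 3 6 8

C = [9/31, 12/31, 16/31, 21/31, 22/31, 22/31, 27/31, 27/31, 1]
j=0: u_0=1/108 ∈ [0, 9/31) → index 0
j=1: u_1=13/108 ∈ [0, 9/31) → index 0
j=2: u_2=25/108 ∈ [0, 9/31) → index 0
j=3: u_3=37/108 ∈ [9/31, 12/31) → index 1
j=4: u_4=49/108 ∈ [12/31, 16/31) → index 2
j=5: u_5=61/108 ∈ [16/31, 21/31) → index 3
j=6: u_6=73/108 ∈ [16/31, 21/31) → index 3
j=7: u_7=85/108 ∈ [22/31, 27/31) → index 6
j=8: u_8=97/108 ∈ [27/31, 1) → index 8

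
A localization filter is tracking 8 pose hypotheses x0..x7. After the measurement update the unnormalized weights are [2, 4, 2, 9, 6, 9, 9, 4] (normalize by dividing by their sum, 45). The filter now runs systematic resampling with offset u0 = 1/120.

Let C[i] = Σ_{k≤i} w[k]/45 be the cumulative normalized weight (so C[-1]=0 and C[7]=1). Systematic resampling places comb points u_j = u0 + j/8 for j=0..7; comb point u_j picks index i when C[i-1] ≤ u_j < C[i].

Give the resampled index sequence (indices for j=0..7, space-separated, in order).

0 2 3 4 4 5 6 6

C = [2/45, 2/15, 8/45, 17/45, 23/45, 32/45, 41/45, 1]
j=0: u_0=1/120 ∈ [0, 2/45) → index 0
j=1: u_1=2/15 ∈ [2/15, 8/45) → index 2
j=2: u_2=31/120 ∈ [8/45, 17/45) → index 3
j=3: u_3=23/60 ∈ [17/45, 23/45) → index 4
j=4: u_4=61/120 ∈ [17/45, 23/45) → index 4
j=5: u_5=19/30 ∈ [23/45, 32/45) → index 5
j=6: u_6=91/120 ∈ [32/45, 41/45) → index 6
j=7: u_7=53/60 ∈ [32/45, 41/45) → index 6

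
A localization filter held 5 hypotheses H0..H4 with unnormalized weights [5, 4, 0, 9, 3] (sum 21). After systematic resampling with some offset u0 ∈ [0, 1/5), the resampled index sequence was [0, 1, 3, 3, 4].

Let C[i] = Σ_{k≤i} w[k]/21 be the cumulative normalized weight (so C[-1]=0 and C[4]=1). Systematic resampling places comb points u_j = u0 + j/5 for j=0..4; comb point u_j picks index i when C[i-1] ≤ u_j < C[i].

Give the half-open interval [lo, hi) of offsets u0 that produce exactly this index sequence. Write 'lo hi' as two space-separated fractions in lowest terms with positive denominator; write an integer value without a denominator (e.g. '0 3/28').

2/35 1/5

C = [5/21, 3/7, 3/7, 6/7, 1]
j=0 picked index 0: u0 ∈ [0, 5/21)
j=1 picked index 1: u0 ∈ [4/105, 8/35)
j=2 picked index 3: u0 ∈ [1/35, 16/35)
j=3 picked index 3: u0 ∈ [-6/35, 9/35)
j=4 picked index 4: u0 ∈ [2/35, 1/5)
intersection: [2/35, 1/5)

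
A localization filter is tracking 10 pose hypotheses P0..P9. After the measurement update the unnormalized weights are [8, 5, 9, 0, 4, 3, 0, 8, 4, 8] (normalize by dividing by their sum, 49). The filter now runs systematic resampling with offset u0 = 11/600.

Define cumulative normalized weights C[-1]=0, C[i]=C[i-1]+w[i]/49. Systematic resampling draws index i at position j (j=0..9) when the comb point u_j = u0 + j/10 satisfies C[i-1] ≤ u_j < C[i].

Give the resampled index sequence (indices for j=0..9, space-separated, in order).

C = [8/49, 13/49, 22/49, 22/49, 26/49, 29/49, 29/49, 37/49, 41/49, 1]
j=0: u_0=11/600 ∈ [0, 8/49) → index 0
j=1: u_1=71/600 ∈ [0, 8/49) → index 0
j=2: u_2=131/600 ∈ [8/49, 13/49) → index 1
j=3: u_3=191/600 ∈ [13/49, 22/49) → index 2
j=4: u_4=251/600 ∈ [13/49, 22/49) → index 2
j=5: u_5=311/600 ∈ [22/49, 26/49) → index 4
j=6: u_6=371/600 ∈ [29/49, 37/49) → index 7
j=7: u_7=431/600 ∈ [29/49, 37/49) → index 7
j=8: u_8=491/600 ∈ [37/49, 41/49) → index 8
j=9: u_9=551/600 ∈ [41/49, 1) → index 9

0 0 1 2 2 4 7 7 8 9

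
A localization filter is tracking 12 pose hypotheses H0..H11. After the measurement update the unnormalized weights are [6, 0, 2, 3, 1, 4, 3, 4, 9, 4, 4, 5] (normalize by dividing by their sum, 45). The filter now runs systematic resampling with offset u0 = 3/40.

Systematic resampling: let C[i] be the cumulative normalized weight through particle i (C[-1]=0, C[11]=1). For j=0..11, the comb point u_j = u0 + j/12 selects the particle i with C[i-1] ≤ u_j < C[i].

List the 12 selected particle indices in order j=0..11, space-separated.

C = [2/15, 2/15, 8/45, 11/45, 4/15, 16/45, 19/45, 23/45, 32/45, 4/5, 8/9, 1]
j=0: u_0=3/40 ∈ [0, 2/15) → index 0
j=1: u_1=19/120 ∈ [2/15, 8/45) → index 2
j=2: u_2=29/120 ∈ [8/45, 11/45) → index 3
j=3: u_3=13/40 ∈ [4/15, 16/45) → index 5
j=4: u_4=49/120 ∈ [16/45, 19/45) → index 6
j=5: u_5=59/120 ∈ [19/45, 23/45) → index 7
j=6: u_6=23/40 ∈ [23/45, 32/45) → index 8
j=7: u_7=79/120 ∈ [23/45, 32/45) → index 8
j=8: u_8=89/120 ∈ [32/45, 4/5) → index 9
j=9: u_9=33/40 ∈ [4/5, 8/9) → index 10
j=10: u_10=109/120 ∈ [8/9, 1) → index 11
j=11: u_11=119/120 ∈ [8/9, 1) → index 11

0 2 3 5 6 7 8 8 9 10 11 11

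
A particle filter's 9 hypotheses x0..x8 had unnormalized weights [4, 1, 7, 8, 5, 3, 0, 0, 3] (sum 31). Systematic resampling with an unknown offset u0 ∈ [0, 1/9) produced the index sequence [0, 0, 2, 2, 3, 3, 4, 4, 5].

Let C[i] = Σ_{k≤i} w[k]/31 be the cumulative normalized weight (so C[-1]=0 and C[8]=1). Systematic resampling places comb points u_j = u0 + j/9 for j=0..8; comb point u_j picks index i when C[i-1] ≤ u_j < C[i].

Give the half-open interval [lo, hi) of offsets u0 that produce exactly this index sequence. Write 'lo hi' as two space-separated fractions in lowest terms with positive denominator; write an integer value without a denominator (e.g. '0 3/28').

C = [4/31, 5/31, 12/31, 20/31, 25/31, 28/31, 28/31, 28/31, 1]
j=0 picked index 0: u0 ∈ [0, 4/31)
j=1 picked index 0: u0 ∈ [-1/9, 5/279)
j=2 picked index 2: u0 ∈ [-17/279, 46/279)
j=3 picked index 2: u0 ∈ [-16/93, 5/93)
j=4 picked index 3: u0 ∈ [-16/279, 56/279)
j=5 picked index 3: u0 ∈ [-47/279, 25/279)
j=6 picked index 4: u0 ∈ [-2/93, 13/93)
j=7 picked index 4: u0 ∈ [-37/279, 8/279)
j=8 picked index 5: u0 ∈ [-23/279, 4/279)
intersection: [0, 4/279)

0 4/279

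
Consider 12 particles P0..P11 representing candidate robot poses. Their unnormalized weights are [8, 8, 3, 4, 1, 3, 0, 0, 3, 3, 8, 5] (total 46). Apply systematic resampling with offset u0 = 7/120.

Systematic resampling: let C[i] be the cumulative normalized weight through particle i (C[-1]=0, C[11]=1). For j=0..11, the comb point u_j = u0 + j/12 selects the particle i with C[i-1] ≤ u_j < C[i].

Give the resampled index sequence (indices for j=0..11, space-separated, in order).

0 0 1 1 2 3 5 8 10 10 11 11

C = [4/23, 8/23, 19/46, 1/2, 12/23, 27/46, 27/46, 27/46, 15/23, 33/46, 41/46, 1]
j=0: u_0=7/120 ∈ [0, 4/23) → index 0
j=1: u_1=17/120 ∈ [0, 4/23) → index 0
j=2: u_2=9/40 ∈ [4/23, 8/23) → index 1
j=3: u_3=37/120 ∈ [4/23, 8/23) → index 1
j=4: u_4=47/120 ∈ [8/23, 19/46) → index 2
j=5: u_5=19/40 ∈ [19/46, 1/2) → index 3
j=6: u_6=67/120 ∈ [12/23, 27/46) → index 5
j=7: u_7=77/120 ∈ [27/46, 15/23) → index 8
j=8: u_8=29/40 ∈ [33/46, 41/46) → index 10
j=9: u_9=97/120 ∈ [33/46, 41/46) → index 10
j=10: u_10=107/120 ∈ [41/46, 1) → index 11
j=11: u_11=39/40 ∈ [41/46, 1) → index 11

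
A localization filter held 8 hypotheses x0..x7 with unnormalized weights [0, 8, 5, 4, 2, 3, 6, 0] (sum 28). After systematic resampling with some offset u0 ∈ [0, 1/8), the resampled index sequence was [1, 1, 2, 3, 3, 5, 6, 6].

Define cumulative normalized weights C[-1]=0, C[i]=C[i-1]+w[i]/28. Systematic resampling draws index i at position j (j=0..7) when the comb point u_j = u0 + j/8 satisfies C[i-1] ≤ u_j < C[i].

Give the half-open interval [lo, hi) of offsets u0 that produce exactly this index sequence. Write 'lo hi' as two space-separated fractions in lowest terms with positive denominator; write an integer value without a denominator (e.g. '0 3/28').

5/56 3/28

C = [0, 2/7, 13/28, 17/28, 19/28, 11/14, 1, 1]
j=0 picked index 1: u0 ∈ [0, 2/7)
j=1 picked index 1: u0 ∈ [-1/8, 9/56)
j=2 picked index 2: u0 ∈ [1/28, 3/14)
j=3 picked index 3: u0 ∈ [5/56, 13/56)
j=4 picked index 3: u0 ∈ [-1/28, 3/28)
j=5 picked index 5: u0 ∈ [3/56, 9/56)
j=6 picked index 6: u0 ∈ [1/28, 1/4)
j=7 picked index 6: u0 ∈ [-5/56, 1/8)
intersection: [5/56, 3/28)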